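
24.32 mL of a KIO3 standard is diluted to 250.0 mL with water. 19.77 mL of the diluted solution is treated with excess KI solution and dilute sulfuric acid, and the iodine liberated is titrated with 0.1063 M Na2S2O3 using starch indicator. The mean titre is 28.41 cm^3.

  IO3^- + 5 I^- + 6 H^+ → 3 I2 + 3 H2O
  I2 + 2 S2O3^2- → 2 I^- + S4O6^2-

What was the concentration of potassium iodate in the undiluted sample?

0.2617 M

n(S2O3^2-) = 0.02841 × 0.1063 = 3.020 × 10^-3 mol
n(I2) = n(S2O3^2-)/2 = 1.510 × 10^-3 mol
From the 1:3 ratio, n(IO3^-) in the aliquot = 1/3 × 1.510 × 10^-3 = 5.033 × 10^-4 mol
[IO3^-]_dilute = 5.033 × 10^-4 / 0.01977 = 0.02546 mol/L
[IO3^-]_original = 0.02546 × 250.0/24.32 = 0.2617 mol/L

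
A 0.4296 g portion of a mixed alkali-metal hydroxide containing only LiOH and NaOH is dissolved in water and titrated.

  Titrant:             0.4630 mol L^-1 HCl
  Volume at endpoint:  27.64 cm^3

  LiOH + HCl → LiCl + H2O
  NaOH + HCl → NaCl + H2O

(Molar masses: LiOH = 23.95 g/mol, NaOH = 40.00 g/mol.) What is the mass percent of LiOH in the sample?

n(HCl) = 0.02764 × 0.4630 = 0.01280 mol
Let x = n(LiOH), y = n(NaOH).
Titrant: 1x + 1y = 0.01280;  mass: 23.95x + 40.00y = 0.4296
Solving, x = 5.127 × 10^-3 mol, y = 7.670 × 10^-3 mol
mass of LiOH = 5.127 × 10^-3 × 23.95 = 0.1228 g
% LiOH = 0.1228 / 0.4296 × 100 = 28.58 %

28.58 %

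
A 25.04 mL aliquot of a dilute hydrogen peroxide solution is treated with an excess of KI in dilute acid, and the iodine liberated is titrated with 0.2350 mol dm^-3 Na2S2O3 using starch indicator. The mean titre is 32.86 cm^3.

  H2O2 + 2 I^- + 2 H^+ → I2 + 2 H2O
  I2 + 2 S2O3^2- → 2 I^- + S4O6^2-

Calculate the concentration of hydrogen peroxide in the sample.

0.1542 mol/L

n(S2O3^2-) = 0.03286 × 0.2350 = 7.722 × 10^-3 mol
n(I2) = n(S2O3^2-)/2 = 3.861 × 10^-3 mol
n(H2O2) in the aliquot = 3.861 × 10^-3 mol (1:1 ratio)
[H2O2] = 3.861 × 10^-3 / 0.02504 = 0.1542 mol/L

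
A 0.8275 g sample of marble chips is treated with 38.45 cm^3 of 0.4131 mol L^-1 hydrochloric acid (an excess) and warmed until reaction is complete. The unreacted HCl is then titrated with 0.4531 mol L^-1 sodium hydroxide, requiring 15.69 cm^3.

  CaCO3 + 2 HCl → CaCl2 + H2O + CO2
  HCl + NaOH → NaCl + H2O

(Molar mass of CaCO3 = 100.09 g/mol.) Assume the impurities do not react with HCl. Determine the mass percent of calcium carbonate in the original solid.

n(HCl) added = 0.03845 × 0.4131 = 0.01588 mol
n(NaOH) used in back-titration = 0.01569 × 0.4531 = 7.109 × 10^-3 mol
n(HCl) left over = 7.109 × 10^-3 mol (1:1 ratio)
n(HCl) consumed by analyte = 0.01588 − 7.109 × 10^-3 = 8.775 × 10^-3 mol
From the 1:2 ratio, n(CaCO3) = 1/2 × 8.775 × 10^-3 = 4.387 × 10^-3 mol
mass of CaCO3 = 4.387 × 10^-3 × 100.09 = 0.4391 g
% CaCO3 = 0.4391 / 0.8275 × 100 = 53.07 %

53.07 %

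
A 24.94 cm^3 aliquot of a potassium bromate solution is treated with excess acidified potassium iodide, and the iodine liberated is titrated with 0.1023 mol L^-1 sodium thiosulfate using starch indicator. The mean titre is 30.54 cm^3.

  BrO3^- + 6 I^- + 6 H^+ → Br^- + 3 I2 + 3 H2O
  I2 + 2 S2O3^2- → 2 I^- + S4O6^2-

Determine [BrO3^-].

0.02088 mol/L

n(S2O3^2-) = 0.03054 × 0.1023 = 3.124 × 10^-3 mol
n(I2) = n(S2O3^2-)/2 = 1.562 × 10^-3 mol
From the 1:3 ratio, n(BrO3^-) in the aliquot = 1/3 × 1.562 × 10^-3 = 5.207 × 10^-4 mol
[BrO3^-] = 5.207 × 10^-4 / 0.02494 = 0.02088 mol/L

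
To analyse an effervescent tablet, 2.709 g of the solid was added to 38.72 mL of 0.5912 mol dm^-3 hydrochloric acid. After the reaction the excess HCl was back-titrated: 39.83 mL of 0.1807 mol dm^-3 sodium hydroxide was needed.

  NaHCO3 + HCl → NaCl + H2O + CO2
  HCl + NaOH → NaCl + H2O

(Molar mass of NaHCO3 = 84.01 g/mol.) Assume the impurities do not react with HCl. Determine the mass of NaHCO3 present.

n(HCl) added = 0.03872 × 0.5912 = 0.02289 mol
n(NaOH) used in back-titration = 0.03983 × 0.1807 = 7.197 × 10^-3 mol
n(HCl) left over = 7.197 × 10^-3 mol (1:1 ratio)
n(HCl) consumed by analyte = 0.02289 − 7.197 × 10^-3 = 0.01569 mol
n(NaHCO3) = 0.01569 mol (1:1 ratio)
mass of NaHCO3 = 0.01569 × 84.01 = 1.318 g

1.318 g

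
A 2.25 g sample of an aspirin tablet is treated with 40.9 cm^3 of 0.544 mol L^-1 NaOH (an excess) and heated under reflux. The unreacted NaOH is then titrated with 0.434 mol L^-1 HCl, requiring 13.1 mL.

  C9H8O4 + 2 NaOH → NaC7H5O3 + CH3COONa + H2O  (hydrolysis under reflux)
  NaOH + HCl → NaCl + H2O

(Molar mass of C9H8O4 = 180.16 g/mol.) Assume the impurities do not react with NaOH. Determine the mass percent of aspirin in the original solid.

66.3 %

n(NaOH) added = 0.0409 × 0.544 = 0.0222 mol
n(HCl) used in back-titration = 0.0131 × 0.434 = 5.69 × 10^-3 mol
n(NaOH) left over = 5.69 × 10^-3 mol (1:1 ratio)
n(NaOH) consumed by analyte = 0.0222 − 5.69 × 10^-3 = 0.0166 mol
From the 1:2 ratio, n(C9H8O4) = 1/2 × 0.0166 = 8.28 × 10^-3 mol
mass of C9H8O4 = 8.28 × 10^-3 × 180.16 = 1.49 g
% C9H8O4 = 1.49 / 2.25 × 100 = 66.3 %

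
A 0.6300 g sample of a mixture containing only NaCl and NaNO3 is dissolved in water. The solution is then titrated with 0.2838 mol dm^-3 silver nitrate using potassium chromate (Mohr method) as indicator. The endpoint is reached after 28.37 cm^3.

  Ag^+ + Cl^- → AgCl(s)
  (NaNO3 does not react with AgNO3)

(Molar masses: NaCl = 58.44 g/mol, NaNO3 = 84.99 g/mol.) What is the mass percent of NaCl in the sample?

n(AgNO3) = 0.02837 × 0.2838 = 8.051 × 10^-3 mol
Let x = n(NaCl), y = n(NaNO3).
Titrant: 1x = 8.051 × 10^-3;  mass: 58.44x + 84.99y = 0.6300
Solving, x = 8.051 × 10^-3 mol, y = 1.876 × 10^-3 mol
mass of NaCl = 8.051 × 10^-3 × 58.44 = 0.4705 g
% NaCl = 0.4705 / 0.6300 × 100 = 74.69 %

74.69 %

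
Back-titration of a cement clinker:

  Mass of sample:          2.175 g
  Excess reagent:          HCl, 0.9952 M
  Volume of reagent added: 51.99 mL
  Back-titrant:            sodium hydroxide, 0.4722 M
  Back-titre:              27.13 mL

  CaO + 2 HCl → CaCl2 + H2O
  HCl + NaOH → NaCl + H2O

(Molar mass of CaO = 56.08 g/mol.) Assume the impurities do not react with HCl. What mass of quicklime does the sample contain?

n(HCl) added = 0.05199 × 0.9952 = 0.05174 mol
n(NaOH) used in back-titration = 0.02713 × 0.4722 = 0.01281 mol
n(HCl) left over = 0.01281 mol (1:1 ratio)
n(HCl) consumed by analyte = 0.05174 − 0.01281 = 0.03893 mol
From the 1:2 ratio, n(CaO) = 1/2 × 0.03893 = 0.01946 mol
mass of CaO = 0.01946 × 56.08 = 1.092 g

1.092 g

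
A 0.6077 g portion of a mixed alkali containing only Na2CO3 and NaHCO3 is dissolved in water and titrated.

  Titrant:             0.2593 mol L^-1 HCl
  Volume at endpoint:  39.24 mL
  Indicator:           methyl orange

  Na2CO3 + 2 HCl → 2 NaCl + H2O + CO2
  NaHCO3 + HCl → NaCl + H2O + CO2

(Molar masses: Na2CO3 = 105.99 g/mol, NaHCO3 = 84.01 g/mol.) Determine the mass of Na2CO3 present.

n(HCl) = 0.03924 × 0.2593 = 0.01017 mol
Let x = n(Na2CO3), y = n(NaHCO3).
Titrant: 2x + 1y = 0.01017;  mass: 105.99x + 84.01y = 0.6077
Solving, x = 3.983 × 10^-3 mol, y = 2.208 × 10^-3 mol
mass of Na2CO3 = 3.983 × 10^-3 × 105.99 = 0.4222 g

0.4222 g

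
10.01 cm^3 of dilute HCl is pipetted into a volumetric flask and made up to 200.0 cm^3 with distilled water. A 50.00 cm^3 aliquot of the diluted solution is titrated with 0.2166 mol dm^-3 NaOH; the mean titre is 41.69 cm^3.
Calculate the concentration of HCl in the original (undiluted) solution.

3.608 mol/L

HCl + NaOH → NaCl + H2O
n(NaOH) = 0.04169 × 0.2166 = 9.030 × 10^-3 mol
n(HCl) in the aliquot = 9.030 × 10^-3 mol (1:1 ratio)
[HCl]_dilute = 9.030 × 10^-3 / 0.05000 = 0.1806 mol/L
Dilution factor = 200.0 / 10.01 = 19.98
[HCl]_stock = 0.1806 × 19.98 = 3.608 mol/L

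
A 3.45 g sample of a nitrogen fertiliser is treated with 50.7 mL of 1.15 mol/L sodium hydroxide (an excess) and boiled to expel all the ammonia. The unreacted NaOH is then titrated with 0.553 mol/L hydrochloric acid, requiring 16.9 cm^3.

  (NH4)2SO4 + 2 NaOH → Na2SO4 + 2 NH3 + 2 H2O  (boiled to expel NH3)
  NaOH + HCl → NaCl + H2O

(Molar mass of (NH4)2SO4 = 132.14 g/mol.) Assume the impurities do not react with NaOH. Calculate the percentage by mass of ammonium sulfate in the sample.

93.8 %

n(NaOH) added = 0.0507 × 1.15 = 0.0583 mol
n(HCl) used in back-titration = 0.0169 × 0.553 = 9.35 × 10^-3 mol
n(NaOH) left over = 9.35 × 10^-3 mol (1:1 ratio)
n(NaOH) consumed by analyte = 0.0583 − 9.35 × 10^-3 = 0.0490 mol
From the 1:2 ratio, n((NH4)2SO4) = 1/2 × 0.0490 = 0.0245 mol
mass of (NH4)2SO4 = 0.0245 × 132.14 = 3.23 g
% (NH4)2SO4 = 3.23 / 3.45 × 100 = 93.8 %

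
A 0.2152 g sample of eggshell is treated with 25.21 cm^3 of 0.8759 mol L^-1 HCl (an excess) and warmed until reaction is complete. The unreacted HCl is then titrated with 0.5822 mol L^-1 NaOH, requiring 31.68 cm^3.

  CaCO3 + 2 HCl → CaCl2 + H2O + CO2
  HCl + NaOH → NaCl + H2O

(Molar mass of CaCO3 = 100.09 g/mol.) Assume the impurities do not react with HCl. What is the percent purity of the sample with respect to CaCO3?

n(HCl) added = 0.02521 × 0.8759 = 0.02208 mol
n(NaOH) used in back-titration = 0.03168 × 0.5822 = 0.01844 mol
n(HCl) left over = 0.01844 mol (1:1 ratio)
n(HCl) consumed by analyte = 0.02208 − 0.01844 = 3.637 × 10^-3 mol
From the 1:2 ratio, n(CaCO3) = 1/2 × 3.637 × 10^-3 = 1.819 × 10^-3 mol
mass of CaCO3 = 1.819 × 10^-3 × 100.09 = 0.1820 g
% CaCO3 = 0.1820 / 0.2152 × 100 = 84.59 %

84.59 %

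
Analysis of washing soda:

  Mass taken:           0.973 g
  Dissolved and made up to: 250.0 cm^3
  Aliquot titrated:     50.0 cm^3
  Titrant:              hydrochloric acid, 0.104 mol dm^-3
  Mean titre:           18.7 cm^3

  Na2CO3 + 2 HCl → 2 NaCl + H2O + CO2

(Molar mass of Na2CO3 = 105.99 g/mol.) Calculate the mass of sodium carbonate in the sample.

n(HCl) per titration = 0.0187 × 0.104 = 1.94 × 10^-3 mol
From the 1:2 ratio, n(Na2CO3) in each aliquot = 1/2 × 1.94 × 10^-3 = 9.72 × 10^-4 mol
n(Na2CO3) in the whole flask = 9.72 × 10^-4 × 250.0/50.0 = 4.86 × 10^-3 mol
mass of Na2CO3 = 4.86 × 10^-3 × 105.99 = 0.515 g

0.515 g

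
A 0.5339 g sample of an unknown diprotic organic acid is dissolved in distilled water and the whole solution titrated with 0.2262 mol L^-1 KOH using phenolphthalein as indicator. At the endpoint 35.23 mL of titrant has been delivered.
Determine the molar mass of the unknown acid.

n(KOH) = 0.03523 L × 0.2262 mol/L = 7.969 × 10^-3 mol
From the 1:2 ratio, n(H2A) = 1/2 × 7.969 × 10^-3 = 3.985 × 10^-3 mol
M = m / n = 0.5339 g / 3.985 × 10^-3 mol = 134.0 g/mol

134.0 g/mol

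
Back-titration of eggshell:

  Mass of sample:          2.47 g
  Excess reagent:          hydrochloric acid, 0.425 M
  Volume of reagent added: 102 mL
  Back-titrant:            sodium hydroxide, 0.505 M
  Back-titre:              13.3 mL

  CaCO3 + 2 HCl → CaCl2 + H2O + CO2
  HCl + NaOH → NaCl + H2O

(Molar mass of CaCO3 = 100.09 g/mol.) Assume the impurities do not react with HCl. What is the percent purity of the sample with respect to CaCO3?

n(HCl) added = 0.102 × 0.425 = 0.0433 mol
n(NaOH) used in back-titration = 0.0133 × 0.505 = 6.72 × 10^-3 mol
n(HCl) left over = 6.72 × 10^-3 mol (1:1 ratio)
n(HCl) consumed by analyte = 0.0433 − 6.72 × 10^-3 = 0.0366 mol
From the 1:2 ratio, n(CaCO3) = 1/2 × 0.0366 = 0.0183 mol
mass of CaCO3 = 0.0183 × 100.09 = 1.83 g
% CaCO3 = 1.83 / 2.47 × 100 = 74.2 %

74.2 %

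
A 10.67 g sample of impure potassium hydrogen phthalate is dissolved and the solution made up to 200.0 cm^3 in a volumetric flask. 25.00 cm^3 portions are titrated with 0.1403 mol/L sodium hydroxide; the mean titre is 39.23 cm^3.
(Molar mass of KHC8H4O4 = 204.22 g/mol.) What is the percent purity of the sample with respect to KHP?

84.28 %

KHC8H4O4 + NaOH → KNaC8H4O4 + H2O
n(NaOH) per titration = 0.03923 × 0.1403 = 5.504 × 10^-3 mol
n(KHC8H4O4) in each aliquot = 5.504 × 10^-3 mol (1:1 ratio)
n(KHC8H4O4) in the whole flask = 5.504 × 10^-3 × 200.0/25.00 = 0.04403 mol
mass of KHC8H4O4 = 0.04403 × 204.22 = 8.992 g
% KHC8H4O4 = 8.992 / 10.67 × 100 = 84.28 %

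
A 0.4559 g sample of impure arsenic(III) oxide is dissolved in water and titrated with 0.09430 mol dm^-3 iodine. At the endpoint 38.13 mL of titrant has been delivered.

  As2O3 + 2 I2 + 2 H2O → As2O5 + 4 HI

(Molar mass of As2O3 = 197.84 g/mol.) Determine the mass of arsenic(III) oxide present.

n(I2) = 0.03813 L × 0.09430 mol/L = 3.596 × 10^-3 mol
From the 1:2 ratio, n(As2O3) = 1/2 × 3.596 × 10^-3 = 1.798 × 10^-3 mol
mass of As2O3 = 1.798 × 10^-3 × 197.84 g/mol = 0.3557 g

0.3557 g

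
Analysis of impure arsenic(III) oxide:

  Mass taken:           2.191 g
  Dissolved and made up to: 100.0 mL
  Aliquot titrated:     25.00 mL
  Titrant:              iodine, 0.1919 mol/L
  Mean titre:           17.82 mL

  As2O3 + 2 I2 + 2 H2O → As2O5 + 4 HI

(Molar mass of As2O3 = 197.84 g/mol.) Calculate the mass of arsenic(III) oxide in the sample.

1.353 g

n(I2) per titration = 0.01782 × 0.1919 = 3.420 × 10^-3 mol
From the 1:2 ratio, n(As2O3) in each aliquot = 1/2 × 3.420 × 10^-3 = 1.710 × 10^-3 mol
n(As2O3) in the whole flask = 1.710 × 10^-3 × 100.0/25.00 = 6.839 × 10^-3 mol
mass of As2O3 = 6.839 × 10^-3 × 197.84 = 1.353 g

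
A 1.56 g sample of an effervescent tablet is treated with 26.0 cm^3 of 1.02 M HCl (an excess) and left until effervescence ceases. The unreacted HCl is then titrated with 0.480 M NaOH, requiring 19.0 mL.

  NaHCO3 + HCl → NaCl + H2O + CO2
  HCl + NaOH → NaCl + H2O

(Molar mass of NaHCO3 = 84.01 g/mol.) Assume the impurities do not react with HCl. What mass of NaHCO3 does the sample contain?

n(HCl) added = 0.0260 × 1.02 = 0.0265 mol
n(NaOH) used in back-titration = 0.0190 × 0.480 = 9.12 × 10^-3 mol
n(HCl) left over = 9.12 × 10^-3 mol (1:1 ratio)
n(HCl) consumed by analyte = 0.0265 − 9.12 × 10^-3 = 0.0174 mol
n(NaHCO3) = 0.0174 mol (1:1 ratio)
mass of NaHCO3 = 0.0174 × 84.01 = 1.46 g

1.46 g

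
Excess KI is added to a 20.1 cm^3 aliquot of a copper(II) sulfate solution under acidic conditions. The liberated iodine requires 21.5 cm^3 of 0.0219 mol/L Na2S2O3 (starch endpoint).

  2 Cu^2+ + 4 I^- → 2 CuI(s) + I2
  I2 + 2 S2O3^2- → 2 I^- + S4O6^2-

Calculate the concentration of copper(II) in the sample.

n(S2O3^2-) = 0.0215 × 0.0219 = 4.71 × 10^-4 mol
n(I2) = n(S2O3^2-)/2 = 2.35 × 10^-4 mol
From the 2:1 ratio, n(Cu2+) in the aliquot = 2/1 × 2.35 × 10^-4 = 4.71 × 10^-4 mol
[Cu2+] = 4.71 × 10^-4 / 0.0201 = 0.0234 mol/L

0.0234 mol/L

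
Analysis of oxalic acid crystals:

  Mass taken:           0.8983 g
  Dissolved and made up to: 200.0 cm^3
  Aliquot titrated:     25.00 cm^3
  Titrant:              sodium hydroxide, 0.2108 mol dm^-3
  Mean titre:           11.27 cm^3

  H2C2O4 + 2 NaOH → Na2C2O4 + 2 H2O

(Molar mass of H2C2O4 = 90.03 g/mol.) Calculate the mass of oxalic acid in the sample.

n(NaOH) per titration = 0.01127 × 0.2108 = 2.376 × 10^-3 mol
From the 1:2 ratio, n(H2C2O4) in each aliquot = 1/2 × 2.376 × 10^-3 = 1.188 × 10^-3 mol
n(H2C2O4) in the whole flask = 1.188 × 10^-3 × 200.0/25.00 = 9.503 × 10^-3 mol
mass of H2C2O4 = 9.503 × 10^-3 × 90.03 = 0.8555 g

0.8555 g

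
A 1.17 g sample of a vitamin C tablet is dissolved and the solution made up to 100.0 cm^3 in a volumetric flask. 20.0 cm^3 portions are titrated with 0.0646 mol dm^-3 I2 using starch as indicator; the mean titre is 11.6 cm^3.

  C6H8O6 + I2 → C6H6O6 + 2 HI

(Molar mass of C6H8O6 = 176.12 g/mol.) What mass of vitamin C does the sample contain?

0.660 g

n(I2) per titration = 0.0116 × 0.0646 = 7.49 × 10^-4 mol
n(C6H8O6) in each aliquot = 7.49 × 10^-4 mol (1:1 ratio)
n(C6H8O6) in the whole flask = 7.49 × 10^-4 × 100.0/20.0 = 3.75 × 10^-3 mol
mass of C6H8O6 = 3.75 × 10^-3 × 176.12 = 0.660 g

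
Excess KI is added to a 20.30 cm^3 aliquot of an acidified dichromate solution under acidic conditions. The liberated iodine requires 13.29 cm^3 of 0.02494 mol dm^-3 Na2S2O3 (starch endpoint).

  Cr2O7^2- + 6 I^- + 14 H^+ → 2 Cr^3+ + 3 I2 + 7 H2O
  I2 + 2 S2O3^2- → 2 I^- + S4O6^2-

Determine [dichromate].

0.002721 mol/L

n(S2O3^2-) = 0.01329 × 0.02494 = 3.315 × 10^-4 mol
n(I2) = n(S2O3^2-)/2 = 1.657 × 10^-4 mol
From the 1:3 ratio, n(Cr2O7^2-) in the aliquot = 1/3 × 1.657 × 10^-4 = 5.524 × 10^-5 mol
[Cr2O7^2-] = 5.524 × 10^-5 / 0.02030 = 0.002721 mol/L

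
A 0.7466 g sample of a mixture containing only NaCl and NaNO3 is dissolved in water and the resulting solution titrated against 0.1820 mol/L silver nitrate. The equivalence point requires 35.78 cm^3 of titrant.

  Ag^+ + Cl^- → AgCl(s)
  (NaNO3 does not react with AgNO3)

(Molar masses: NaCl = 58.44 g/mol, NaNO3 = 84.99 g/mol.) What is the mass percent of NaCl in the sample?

n(AgNO3) = 0.03578 × 0.1820 = 6.512 × 10^-3 mol
Let x = n(NaCl), y = n(NaNO3).
Titrant: 1x = 6.512 × 10^-3;  mass: 58.44x + 84.99y = 0.7466
Solving, x = 6.512 × 10^-3 mol, y = 4.307 × 10^-3 mol
mass of NaCl = 6.512 × 10^-3 × 58.44 = 0.3806 g
% NaCl = 0.3806 / 0.7466 × 100 = 50.97 %

50.97 %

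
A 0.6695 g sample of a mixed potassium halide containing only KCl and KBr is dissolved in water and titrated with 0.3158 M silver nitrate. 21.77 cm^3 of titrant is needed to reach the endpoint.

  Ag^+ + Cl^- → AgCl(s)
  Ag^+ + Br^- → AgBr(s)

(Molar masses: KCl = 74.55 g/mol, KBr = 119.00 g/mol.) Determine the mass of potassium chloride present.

0.2493 g

n(AgNO3) = 0.02177 × 0.3158 = 6.875 × 10^-3 mol
Let x = n(KCl), y = n(KBr).
Titrant: 1x + 1y = 6.875 × 10^-3;  mass: 74.55x + 119.00y = 0.6695
Solving, x = 3.344 × 10^-3 mol, y = 3.531 × 10^-3 mol
mass of KCl = 3.344 × 10^-3 × 74.55 = 0.2493 g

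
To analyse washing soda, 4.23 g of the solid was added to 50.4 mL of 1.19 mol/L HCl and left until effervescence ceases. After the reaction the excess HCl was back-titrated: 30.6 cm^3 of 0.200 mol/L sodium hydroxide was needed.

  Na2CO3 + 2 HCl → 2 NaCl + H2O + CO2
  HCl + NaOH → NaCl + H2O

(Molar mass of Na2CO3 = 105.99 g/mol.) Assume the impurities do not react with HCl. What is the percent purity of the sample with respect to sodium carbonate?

n(HCl) added = 0.0504 × 1.19 = 0.0600 mol
n(NaOH) used in back-titration = 0.0306 × 0.200 = 6.12 × 10^-3 mol
n(HCl) left over = 6.12 × 10^-3 mol (1:1 ratio)
n(HCl) consumed by analyte = 0.0600 − 6.12 × 10^-3 = 0.0539 mol
From the 1:2 ratio, n(Na2CO3) = 1/2 × 0.0539 = 0.0269 mol
mass of Na2CO3 = 0.0269 × 105.99 = 2.85 g
% Na2CO3 = 2.85 / 4.23 × 100 = 67.5 %

67.5 %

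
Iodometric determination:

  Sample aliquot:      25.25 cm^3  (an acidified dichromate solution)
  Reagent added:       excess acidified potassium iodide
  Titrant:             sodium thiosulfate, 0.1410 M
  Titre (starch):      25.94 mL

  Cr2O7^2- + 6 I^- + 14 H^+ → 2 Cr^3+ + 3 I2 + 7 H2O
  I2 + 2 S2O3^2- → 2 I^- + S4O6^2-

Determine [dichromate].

n(S2O3^2-) = 0.02594 × 0.1410 = 3.658 × 10^-3 mol
n(I2) = n(S2O3^2-)/2 = 1.829 × 10^-3 mol
From the 1:3 ratio, n(Cr2O7^2-) in the aliquot = 1/3 × 1.829 × 10^-3 = 6.096 × 10^-4 mol
[Cr2O7^2-] = 6.096 × 10^-4 / 0.02525 = 0.02414 mol/L

0.02414 M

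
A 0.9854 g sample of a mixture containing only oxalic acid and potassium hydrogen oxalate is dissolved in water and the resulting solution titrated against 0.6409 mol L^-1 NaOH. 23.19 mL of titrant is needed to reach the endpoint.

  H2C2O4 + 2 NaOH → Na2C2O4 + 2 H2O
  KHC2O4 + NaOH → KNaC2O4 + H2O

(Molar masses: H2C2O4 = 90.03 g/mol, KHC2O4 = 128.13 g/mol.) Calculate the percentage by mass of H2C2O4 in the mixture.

50.51 %

n(NaOH) = 0.02319 × 0.6409 = 0.01486 mol
Let x = n(H2C2O4), y = n(KHC2O4).
Titrant: 2x + 1y = 0.01486;  mass: 90.03x + 128.13y = 0.9854
Solving, x = 5.528 × 10^-3 mol, y = 3.806 × 10^-3 mol
mass of H2C2O4 = 5.528 × 10^-3 × 90.03 = 0.4977 g
% H2C2O4 = 0.4977 / 0.9854 × 100 = 50.51 %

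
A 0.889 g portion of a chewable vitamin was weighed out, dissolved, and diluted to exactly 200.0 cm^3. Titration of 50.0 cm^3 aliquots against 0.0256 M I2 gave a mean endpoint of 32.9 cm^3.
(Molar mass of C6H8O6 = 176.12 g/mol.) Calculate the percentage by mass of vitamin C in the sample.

C6H8O6 + I2 → C6H6O6 + 2 HI
n(I2) per titration = 0.0329 × 0.0256 = 8.42 × 10^-4 mol
n(C6H8O6) in each aliquot = 8.42 × 10^-4 mol (1:1 ratio)
n(C6H8O6) in the whole flask = 8.42 × 10^-4 × 200.0/50.0 = 3.37 × 10^-3 mol
mass of C6H8O6 = 3.37 × 10^-3 × 176.12 = 0.593 g
% C6H8O6 = 0.593 / 0.889 × 100 = 66.7 %

66.7 %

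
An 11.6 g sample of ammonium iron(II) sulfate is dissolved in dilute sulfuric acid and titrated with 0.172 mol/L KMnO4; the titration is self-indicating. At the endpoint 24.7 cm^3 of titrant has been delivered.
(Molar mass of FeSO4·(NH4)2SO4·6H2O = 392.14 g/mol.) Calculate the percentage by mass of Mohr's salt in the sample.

71.8 %

MnO4^- + 5 Fe^2+ + 8 H^+ → Mn^2+ + 5 Fe^3+ + 4 H2O
n(KMnO4) = 0.0247 L × 0.172 mol/L = 4.25 × 10^-3 mol
From the 5:1 ratio, n(FeSO4·(NH4)2SO4·6H2O) = 5/1 × 4.25 × 10^-3 = 0.0212 mol
mass of FeSO4·(NH4)2SO4·6H2O = 0.0212 × 392.14 g/mol = 8.33 g
% FeSO4·(NH4)2SO4·6H2O = 8.33 / 11.6 × 100 = 71.8 %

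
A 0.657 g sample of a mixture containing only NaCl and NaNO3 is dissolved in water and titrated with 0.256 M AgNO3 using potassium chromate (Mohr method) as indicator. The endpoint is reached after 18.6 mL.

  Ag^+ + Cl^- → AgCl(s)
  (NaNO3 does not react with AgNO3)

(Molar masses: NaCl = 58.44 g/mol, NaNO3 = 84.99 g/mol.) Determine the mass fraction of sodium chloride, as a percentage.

n(AgNO3) = 0.0186 × 0.256 = 4.76 × 10^-3 mol
Let x = n(NaCl), y = n(NaNO3).
Titrant: 1x = 4.76 × 10^-3;  mass: 58.44x + 84.99y = 0.657
Solving, x = 4.76 × 10^-3 mol, y = 4.46 × 10^-3 mol
mass of NaCl = 4.76 × 10^-3 × 58.44 = 0.278 g
% NaCl = 0.278 / 0.657 × 100 = 42.4 %

42.4 %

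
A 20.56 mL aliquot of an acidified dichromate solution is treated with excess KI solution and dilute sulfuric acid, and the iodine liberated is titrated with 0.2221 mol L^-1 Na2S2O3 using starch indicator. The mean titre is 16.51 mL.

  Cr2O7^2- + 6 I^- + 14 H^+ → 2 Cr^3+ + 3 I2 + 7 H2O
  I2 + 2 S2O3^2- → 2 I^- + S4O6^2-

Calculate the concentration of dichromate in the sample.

n(S2O3^2-) = 0.01651 × 0.2221 = 3.667 × 10^-3 mol
n(I2) = n(S2O3^2-)/2 = 1.833 × 10^-3 mol
From the 1:3 ratio, n(Cr2O7^2-) in the aliquot = 1/3 × 1.833 × 10^-3 = 6.111 × 10^-4 mol
[Cr2O7^2-] = 6.111 × 10^-4 / 0.02056 = 0.02972 mol/L

0.02972 mol/L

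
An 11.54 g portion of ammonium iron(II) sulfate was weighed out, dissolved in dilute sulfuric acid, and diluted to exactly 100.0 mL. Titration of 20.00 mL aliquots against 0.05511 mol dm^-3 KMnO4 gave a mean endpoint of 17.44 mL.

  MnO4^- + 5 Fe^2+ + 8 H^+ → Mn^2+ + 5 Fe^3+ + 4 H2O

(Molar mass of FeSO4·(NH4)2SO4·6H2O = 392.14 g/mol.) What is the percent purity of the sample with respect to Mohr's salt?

81.65 %

n(KMnO4) per titration = 0.01744 × 0.05511 = 9.611 × 10^-4 mol
From the 5:1 ratio, n(FeSO4·(NH4)2SO4·6H2O) in each aliquot = 5/1 × 9.611 × 10^-4 = 4.806 × 10^-3 mol
n(FeSO4·(NH4)2SO4·6H2O) in the whole flask = 4.806 × 10^-3 × 100.0/20.00 = 0.02403 mol
mass of FeSO4·(NH4)2SO4·6H2O = 0.02403 × 392.14 = 9.422 g
% FeSO4·(NH4)2SO4·6H2O = 9.422 / 11.54 × 100 = 81.65 %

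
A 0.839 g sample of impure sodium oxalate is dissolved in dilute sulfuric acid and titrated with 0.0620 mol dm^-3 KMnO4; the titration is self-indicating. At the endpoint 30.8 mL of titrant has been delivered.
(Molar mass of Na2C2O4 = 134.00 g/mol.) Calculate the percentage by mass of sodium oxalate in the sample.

76.2 %

2 MnO4^- + 5 C2O4^2- + 16 H^+ → 2 Mn^2+ + 10 CO2 + 8 H2O
n(KMnO4) = 0.0308 L × 0.0620 mol/L = 1.91 × 10^-3 mol
From the 5:2 ratio, n(Na2C2O4) = 5/2 × 1.91 × 10^-3 = 4.77 × 10^-3 mol
mass of Na2C2O4 = 4.77 × 10^-3 × 134.00 g/mol = 0.640 g
% Na2C2O4 = 0.640 / 0.839 × 100 = 76.2 %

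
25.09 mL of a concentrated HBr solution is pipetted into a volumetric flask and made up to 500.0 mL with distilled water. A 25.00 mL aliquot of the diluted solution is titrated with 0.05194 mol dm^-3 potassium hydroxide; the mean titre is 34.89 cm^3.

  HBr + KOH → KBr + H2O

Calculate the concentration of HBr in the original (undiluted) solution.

n(KOH) = 0.03489 × 0.05194 = 1.812 × 10^-3 mol
n(HBr) in the aliquot = 1.812 × 10^-3 mol (1:1 ratio)
[HBr]_dilute = 1.812 × 10^-3 / 0.02500 = 0.07249 mol/L
Dilution factor = 500.0 / 25.09 = 19.93
[HBr]_stock = 0.07249 × 19.93 = 1.445 mol/L

1.445 mol/L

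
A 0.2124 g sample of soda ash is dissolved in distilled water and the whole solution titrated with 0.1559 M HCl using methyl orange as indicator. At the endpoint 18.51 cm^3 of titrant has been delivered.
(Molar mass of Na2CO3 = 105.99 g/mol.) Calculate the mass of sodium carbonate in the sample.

0.1529 g

Na2CO3 + 2 HCl → 2 NaCl + H2O + CO2
n(HCl) = 0.01851 L × 0.1559 mol/L = 2.886 × 10^-3 mol
From the 1:2 ratio, n(Na2CO3) = 1/2 × 2.886 × 10^-3 = 1.443 × 10^-3 mol
mass of Na2CO3 = 1.443 × 10^-3 × 105.99 g/mol = 0.1529 g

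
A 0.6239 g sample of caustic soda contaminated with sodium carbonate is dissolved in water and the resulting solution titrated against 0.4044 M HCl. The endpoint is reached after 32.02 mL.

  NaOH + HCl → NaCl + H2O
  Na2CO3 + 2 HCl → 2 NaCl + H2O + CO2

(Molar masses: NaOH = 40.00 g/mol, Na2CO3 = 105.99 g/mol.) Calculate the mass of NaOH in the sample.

0.1918 g

n(HCl) = 0.03202 × 0.4044 = 0.01295 mol
Let x = n(NaOH), y = n(Na2CO3).
Titrant: 1x + 2y = 0.01295;  mass: 40.00x + 105.99y = 0.6239
Solving, x = 4.796 × 10^-3 mol, y = 4.076 × 10^-3 mol
mass of NaOH = 4.796 × 10^-3 × 40.00 = 0.1918 g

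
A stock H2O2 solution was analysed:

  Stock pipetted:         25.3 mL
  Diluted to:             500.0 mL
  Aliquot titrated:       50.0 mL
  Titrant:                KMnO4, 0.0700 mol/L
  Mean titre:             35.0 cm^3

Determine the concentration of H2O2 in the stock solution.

2 MnO4^- + 5 H2O2 + 6 H^+ → 2 Mn^2+ + 5 O2 + 8 H2O
n(KMnO4) = 0.0350 × 0.0700 = 2.45 × 10^-3 mol
From the 5:2 ratio, n(H2O2) in the aliquot = 5/2 × 2.45 × 10^-3 = 6.13 × 10^-3 mol
[H2O2]_dilute = 6.13 × 10^-3 / 0.0500 = 0.123 mol/L
Dilution factor = 500.0 / 25.3 = 19.76
[H2O2]_stock = 0.123 × 19.76 = 2.42 mol/L

2.42 mol/L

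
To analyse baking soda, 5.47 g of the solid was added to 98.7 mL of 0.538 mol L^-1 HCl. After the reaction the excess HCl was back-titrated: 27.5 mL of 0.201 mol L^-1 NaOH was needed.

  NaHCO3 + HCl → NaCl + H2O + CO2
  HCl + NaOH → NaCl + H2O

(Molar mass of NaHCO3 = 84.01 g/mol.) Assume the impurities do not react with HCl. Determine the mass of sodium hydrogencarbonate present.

4.00 g

n(HCl) added = 0.0987 × 0.538 = 0.0531 mol
n(NaOH) used in back-titration = 0.0275 × 0.201 = 5.53 × 10^-3 mol
n(HCl) left over = 5.53 × 10^-3 mol (1:1 ratio)
n(HCl) consumed by analyte = 0.0531 − 5.53 × 10^-3 = 0.0476 mol
n(NaHCO3) = 0.0476 mol (1:1 ratio)
mass of NaHCO3 = 0.0476 × 84.01 = 4.00 g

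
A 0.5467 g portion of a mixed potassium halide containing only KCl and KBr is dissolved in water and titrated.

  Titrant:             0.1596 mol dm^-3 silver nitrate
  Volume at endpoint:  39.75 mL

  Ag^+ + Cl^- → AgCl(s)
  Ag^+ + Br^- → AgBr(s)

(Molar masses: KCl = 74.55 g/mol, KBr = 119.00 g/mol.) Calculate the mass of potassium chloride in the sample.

0.3493 g

n(AgNO3) = 0.03975 × 0.1596 = 6.344 × 10^-3 mol
Let x = n(KCl), y = n(KBr).
Titrant: 1x + 1y = 6.344 × 10^-3;  mass: 74.55x + 119.00y = 0.5467
Solving, x = 4.685 × 10^-3 mol, y = 1.659 × 10^-3 mol
mass of KCl = 4.685 × 10^-3 × 74.55 = 0.3493 g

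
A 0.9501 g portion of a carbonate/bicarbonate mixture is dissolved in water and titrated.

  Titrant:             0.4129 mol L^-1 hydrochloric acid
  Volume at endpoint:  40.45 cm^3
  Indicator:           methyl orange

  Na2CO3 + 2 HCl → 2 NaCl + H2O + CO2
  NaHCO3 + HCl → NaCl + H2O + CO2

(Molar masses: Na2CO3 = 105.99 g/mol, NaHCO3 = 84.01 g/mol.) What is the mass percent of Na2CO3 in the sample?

n(HCl) = 0.04045 × 0.4129 = 0.01670 mol
Let x = n(Na2CO3), y = n(NaHCO3).
Titrant: 2x + 1y = 0.01670;  mass: 105.99x + 84.01y = 0.9501
Solving, x = 7.303 × 10^-3 mol, y = 2.095 × 10^-3 mol
mass of Na2CO3 = 7.303 × 10^-3 × 105.99 = 0.7741 g
% Na2CO3 = 0.7741 / 0.9501 × 100 = 81.47 %

81.47 %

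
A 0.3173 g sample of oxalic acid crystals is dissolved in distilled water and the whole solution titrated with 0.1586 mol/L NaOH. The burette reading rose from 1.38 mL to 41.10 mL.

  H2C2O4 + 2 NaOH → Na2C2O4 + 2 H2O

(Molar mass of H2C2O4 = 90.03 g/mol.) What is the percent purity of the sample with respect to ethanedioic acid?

n(NaOH) = 0.03972 L × 0.1586 mol/L = 6.300 × 10^-3 mol
From the 1:2 ratio, n(H2C2O4) = 1/2 × 6.300 × 10^-3 = 3.150 × 10^-3 mol
mass of H2C2O4 = 3.150 × 10^-3 × 90.03 g/mol = 0.2836 g
% H2C2O4 = 0.2836 / 0.3173 × 100 = 89.37 %

89.37 %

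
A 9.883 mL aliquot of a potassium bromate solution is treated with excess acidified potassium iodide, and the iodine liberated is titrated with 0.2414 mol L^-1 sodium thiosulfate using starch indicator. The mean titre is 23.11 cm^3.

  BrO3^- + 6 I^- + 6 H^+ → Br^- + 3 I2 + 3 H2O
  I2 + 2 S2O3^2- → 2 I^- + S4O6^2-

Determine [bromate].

0.09408 mol/L

n(S2O3^2-) = 0.02311 × 0.2414 = 5.579 × 10^-3 mol
n(I2) = n(S2O3^2-)/2 = 2.789 × 10^-3 mol
From the 1:3 ratio, n(BrO3^-) in the aliquot = 1/3 × 2.789 × 10^-3 = 9.298 × 10^-4 mol
[BrO3^-] = 9.298 × 10^-4 / 0.009883 = 0.09408 mol/L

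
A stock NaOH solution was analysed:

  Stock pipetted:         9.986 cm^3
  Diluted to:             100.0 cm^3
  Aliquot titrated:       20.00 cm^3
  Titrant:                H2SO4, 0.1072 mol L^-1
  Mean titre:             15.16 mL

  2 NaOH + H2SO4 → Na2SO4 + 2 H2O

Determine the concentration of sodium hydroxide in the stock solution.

n(H2SO4) = 0.01516 × 0.1072 = 1.625 × 10^-3 mol
From the 2:1 ratio, n(NaOH) in the aliquot = 2/1 × 1.625 × 10^-3 = 3.250 × 10^-3 mol
[NaOH]_dilute = 3.250 × 10^-3 / 0.02000 = 0.1625 mol/L
Dilution factor = 100.0 / 9.986 = 10.01
[NaOH]_stock = 0.1625 × 10.01 = 1.627 mol/L

1.627 mol/L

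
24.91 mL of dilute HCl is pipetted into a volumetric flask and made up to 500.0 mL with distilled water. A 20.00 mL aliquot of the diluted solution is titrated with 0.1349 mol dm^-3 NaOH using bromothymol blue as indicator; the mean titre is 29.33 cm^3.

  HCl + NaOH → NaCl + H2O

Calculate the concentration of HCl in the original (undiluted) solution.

n(NaOH) = 0.02933 × 0.1349 = 3.957 × 10^-3 mol
n(HCl) in the aliquot = 3.957 × 10^-3 mol (1:1 ratio)
[HCl]_dilute = 3.957 × 10^-3 / 0.02000 = 0.1978 mol/L
Dilution factor = 500.0 / 24.91 = 20.07
[HCl]_stock = 0.1978 × 20.07 = 3.971 mol/L

3.971 mol/L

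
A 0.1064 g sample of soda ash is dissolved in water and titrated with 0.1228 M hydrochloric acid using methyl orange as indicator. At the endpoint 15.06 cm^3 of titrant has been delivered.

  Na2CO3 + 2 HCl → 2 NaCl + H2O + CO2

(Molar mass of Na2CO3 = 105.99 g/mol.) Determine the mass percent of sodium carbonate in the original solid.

92.11 %

n(HCl) = 0.01506 L × 0.1228 mol/L = 1.849 × 10^-3 mol
From the 1:2 ratio, n(Na2CO3) = 1/2 × 1.849 × 10^-3 = 9.247 × 10^-4 mol
mass of Na2CO3 = 9.247 × 10^-4 × 105.99 g/mol = 0.09801 g
% Na2CO3 = 0.09801 / 0.1064 × 100 = 92.11 %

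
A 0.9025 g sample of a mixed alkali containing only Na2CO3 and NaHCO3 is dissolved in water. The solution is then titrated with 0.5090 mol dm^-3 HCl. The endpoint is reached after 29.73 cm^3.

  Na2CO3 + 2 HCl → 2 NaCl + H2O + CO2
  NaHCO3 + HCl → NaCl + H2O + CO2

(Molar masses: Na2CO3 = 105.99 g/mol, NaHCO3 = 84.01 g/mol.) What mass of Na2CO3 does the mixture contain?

n(HCl) = 0.02973 × 0.5090 = 0.01513 mol
Let x = n(Na2CO3), y = n(NaHCO3).
Titrant: 2x + 1y = 0.01513;  mass: 105.99x + 84.01y = 0.9025
Solving, x = 5.945 × 10^-3 mol, y = 3.242 × 10^-3 mol
mass of Na2CO3 = 5.945 × 10^-3 × 105.99 = 0.6301 g

0.6301 g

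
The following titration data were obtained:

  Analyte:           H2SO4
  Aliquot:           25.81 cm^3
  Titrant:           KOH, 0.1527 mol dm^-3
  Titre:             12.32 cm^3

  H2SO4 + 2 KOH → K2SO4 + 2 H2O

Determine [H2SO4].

0.03644 mol/L

n(KOH) = 0.01232 L × 0.1527 mol/L = 1.881 × 10^-3 mol
From the 1:2 mole ratio, n(H2SO4) = 1/2 × 1.881 × 10^-3 = 9.406 × 10^-4 mol
[H2SO4] = 9.406 × 10^-4 mol / 0.02581 L = 0.03644 mol/L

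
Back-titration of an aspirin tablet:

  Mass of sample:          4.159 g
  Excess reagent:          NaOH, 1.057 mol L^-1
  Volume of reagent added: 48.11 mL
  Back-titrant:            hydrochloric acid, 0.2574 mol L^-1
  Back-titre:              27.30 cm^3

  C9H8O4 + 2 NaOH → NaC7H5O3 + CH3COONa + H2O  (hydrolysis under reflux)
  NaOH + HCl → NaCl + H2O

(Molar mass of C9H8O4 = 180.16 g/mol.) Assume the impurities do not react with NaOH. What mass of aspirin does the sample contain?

3.948 g

n(NaOH) added = 0.04811 × 1.057 = 0.05085 mol
n(HCl) used in back-titration = 0.02730 × 0.2574 = 7.027 × 10^-3 mol
n(NaOH) left over = 7.027 × 10^-3 mol (1:1 ratio)
n(NaOH) consumed by analyte = 0.05085 − 7.027 × 10^-3 = 0.04383 mol
From the 1:2 ratio, n(C9H8O4) = 1/2 × 0.04383 = 0.02191 mol
mass of C9H8O4 = 0.02191 × 180.16 = 3.948 g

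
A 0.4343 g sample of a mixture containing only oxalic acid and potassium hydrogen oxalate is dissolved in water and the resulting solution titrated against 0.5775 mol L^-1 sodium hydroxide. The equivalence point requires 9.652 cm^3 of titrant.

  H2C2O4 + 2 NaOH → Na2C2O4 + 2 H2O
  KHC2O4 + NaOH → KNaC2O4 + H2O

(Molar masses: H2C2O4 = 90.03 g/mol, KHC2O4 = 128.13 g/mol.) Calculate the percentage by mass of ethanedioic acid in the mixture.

34.91 %

n(NaOH) = 0.009652 × 0.5775 = 5.574 × 10^-3 mol
Let x = n(H2C2O4), y = n(KHC2O4).
Titrant: 2x + 1y = 5.574 × 10^-3;  mass: 90.03x + 128.13y = 0.4343
Solving, x = 1.684 × 10^-3 mol, y = 2.206 × 10^-3 mol
mass of H2C2O4 = 1.684 × 10^-3 × 90.03 = 0.1516 g
% H2C2O4 = 0.1516 / 0.4343 × 100 = 34.91 %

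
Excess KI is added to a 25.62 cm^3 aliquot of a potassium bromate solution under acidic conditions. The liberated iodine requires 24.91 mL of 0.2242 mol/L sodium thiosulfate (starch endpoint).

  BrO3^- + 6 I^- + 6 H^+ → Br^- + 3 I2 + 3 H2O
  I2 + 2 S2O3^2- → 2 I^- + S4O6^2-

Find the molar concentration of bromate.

n(S2O3^2-) = 0.02491 × 0.2242 = 5.585 × 10^-3 mol
n(I2) = n(S2O3^2-)/2 = 2.792 × 10^-3 mol
From the 1:3 ratio, n(BrO3^-) in the aliquot = 1/3 × 2.792 × 10^-3 = 9.308 × 10^-4 mol
[BrO3^-] = 9.308 × 10^-4 / 0.02562 = 0.03633 mol/L

0.03633 mol/L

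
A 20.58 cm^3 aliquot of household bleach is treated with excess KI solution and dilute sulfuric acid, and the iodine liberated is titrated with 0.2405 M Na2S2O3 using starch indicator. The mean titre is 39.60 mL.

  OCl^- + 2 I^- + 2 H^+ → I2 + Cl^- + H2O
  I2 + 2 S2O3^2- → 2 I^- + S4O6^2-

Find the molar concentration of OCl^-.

n(S2O3^2-) = 0.03960 × 0.2405 = 9.524 × 10^-3 mol
n(I2) = n(S2O3^2-)/2 = 4.762 × 10^-3 mol
n(OCl^-) in the aliquot = 4.762 × 10^-3 mol (1:1 ratio)
[OCl^-] = 4.762 × 10^-3 / 0.02058 = 0.2314 mol/L

0.2314 M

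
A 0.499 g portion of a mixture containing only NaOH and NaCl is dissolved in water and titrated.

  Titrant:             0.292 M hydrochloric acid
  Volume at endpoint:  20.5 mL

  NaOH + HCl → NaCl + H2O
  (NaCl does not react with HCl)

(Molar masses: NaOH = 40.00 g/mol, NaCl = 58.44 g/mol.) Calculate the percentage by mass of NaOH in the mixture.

48.0 %

n(HCl) = 0.0205 × 0.292 = 5.99 × 10^-3 mol
Let x = n(NaOH), y = n(NaCl).
Titrant: 1x = 5.99 × 10^-3;  mass: 40.00x + 58.44y = 0.499
Solving, x = 5.99 × 10^-3 mol, y = 4.44 × 10^-3 mol
mass of NaOH = 5.99 × 10^-3 × 40.00 = 0.239 g
% NaOH = 0.239 / 0.499 × 100 = 48.0 %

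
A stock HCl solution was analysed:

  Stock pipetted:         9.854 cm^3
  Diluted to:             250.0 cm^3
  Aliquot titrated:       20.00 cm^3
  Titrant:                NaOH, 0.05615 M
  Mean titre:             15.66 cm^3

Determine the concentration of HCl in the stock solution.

HCl + NaOH → NaCl + H2O
n(NaOH) = 0.01566 × 0.05615 = 8.793 × 10^-4 mol
n(HCl) in the aliquot = 8.793 × 10^-4 mol (1:1 ratio)
[HCl]_dilute = 8.793 × 10^-4 / 0.02000 = 0.04397 mol/L
Dilution factor = 250.0 / 9.854 = 25.37
[HCl]_stock = 0.04397 × 25.37 = 1.115 mol/L

1.115 M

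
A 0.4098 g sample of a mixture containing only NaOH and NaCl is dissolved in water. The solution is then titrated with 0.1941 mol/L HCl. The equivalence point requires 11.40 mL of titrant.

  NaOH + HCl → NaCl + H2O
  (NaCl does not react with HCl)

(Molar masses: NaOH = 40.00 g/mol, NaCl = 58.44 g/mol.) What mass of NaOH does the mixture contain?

n(HCl) = 0.01140 × 0.1941 = 2.213 × 10^-3 mol
Let x = n(NaOH), y = n(NaCl).
Titrant: 1x = 2.213 × 10^-3;  mass: 40.00x + 58.44y = 0.4098
Solving, x = 2.213 × 10^-3 mol, y = 5.498 × 10^-3 mol
mass of NaOH = 2.213 × 10^-3 × 40.00 = 0.08851 g

0.08851 g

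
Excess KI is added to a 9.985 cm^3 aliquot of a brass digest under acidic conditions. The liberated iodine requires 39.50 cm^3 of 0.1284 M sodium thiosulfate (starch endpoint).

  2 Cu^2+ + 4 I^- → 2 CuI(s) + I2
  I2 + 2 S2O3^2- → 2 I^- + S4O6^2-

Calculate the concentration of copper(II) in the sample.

0.5079 M

n(S2O3^2-) = 0.03950 × 0.1284 = 5.072 × 10^-3 mol
n(I2) = n(S2O3^2-)/2 = 2.536 × 10^-3 mol
From the 2:1 ratio, n(Cu2+) in the aliquot = 2/1 × 2.536 × 10^-3 = 5.072 × 10^-3 mol
[Cu2+] = 5.072 × 10^-3 / 0.009985 = 0.5079 mol/L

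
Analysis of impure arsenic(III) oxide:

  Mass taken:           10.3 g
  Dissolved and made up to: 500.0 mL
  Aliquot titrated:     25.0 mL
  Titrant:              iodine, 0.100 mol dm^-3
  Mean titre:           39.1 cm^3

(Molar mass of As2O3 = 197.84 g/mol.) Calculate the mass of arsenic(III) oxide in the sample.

7.74 g

As2O3 + 2 I2 + 2 H2O → As2O5 + 4 HI
n(I2) per titration = 0.0391 × 0.100 = 3.91 × 10^-3 mol
From the 1:2 ratio, n(As2O3) in each aliquot = 1/2 × 3.91 × 10^-3 = 1.96 × 10^-3 mol
n(As2O3) in the whole flask = 1.96 × 10^-3 × 500.0/25.0 = 0.0391 mol
mass of As2O3 = 0.0391 × 197.84 = 7.74 g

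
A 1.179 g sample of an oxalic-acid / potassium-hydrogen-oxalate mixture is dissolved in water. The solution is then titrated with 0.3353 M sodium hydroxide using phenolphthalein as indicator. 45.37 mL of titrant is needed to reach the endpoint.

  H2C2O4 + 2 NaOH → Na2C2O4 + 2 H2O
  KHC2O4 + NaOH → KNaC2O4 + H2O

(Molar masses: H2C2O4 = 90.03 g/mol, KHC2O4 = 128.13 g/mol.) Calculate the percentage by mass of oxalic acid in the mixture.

n(NaOH) = 0.04537 × 0.3353 = 0.01521 mol
Let x = n(H2C2O4), y = n(KHC2O4).
Titrant: 2x + 1y = 0.01521;  mass: 90.03x + 128.13y = 1.179
Solving, x = 4.633 × 10^-3 mol, y = 5.946 × 10^-3 mol
mass of H2C2O4 = 4.633 × 10^-3 × 90.03 = 0.4171 g
% H2C2O4 = 0.4171 / 1.179 × 100 = 35.38 %

35.38 %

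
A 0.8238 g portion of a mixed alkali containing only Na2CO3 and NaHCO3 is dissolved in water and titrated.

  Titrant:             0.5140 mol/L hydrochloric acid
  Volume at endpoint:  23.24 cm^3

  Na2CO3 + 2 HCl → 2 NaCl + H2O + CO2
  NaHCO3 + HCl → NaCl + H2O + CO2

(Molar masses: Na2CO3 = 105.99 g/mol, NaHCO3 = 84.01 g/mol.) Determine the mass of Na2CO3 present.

n(HCl) = 0.02324 × 0.5140 = 0.01195 mol
Let x = n(Na2CO3), y = n(NaHCO3).
Titrant: 2x + 1y = 0.01195;  mass: 105.99x + 84.01y = 0.8238
Solving, x = 2.897 × 10^-3 mol, y = 6.150 × 10^-3 mol
mass of Na2CO3 = 2.897 × 10^-3 × 105.99 = 0.3071 g

0.3071 g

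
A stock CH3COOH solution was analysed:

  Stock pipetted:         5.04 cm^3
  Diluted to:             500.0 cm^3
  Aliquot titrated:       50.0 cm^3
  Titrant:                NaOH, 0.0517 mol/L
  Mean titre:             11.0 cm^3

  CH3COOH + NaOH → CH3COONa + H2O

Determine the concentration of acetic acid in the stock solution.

n(NaOH) = 0.0110 × 0.0517 = 5.69 × 10^-4 mol
n(CH3COOH) in the aliquot = 5.69 × 10^-4 mol (1:1 ratio)
[CH3COOH]_dilute = 5.69 × 10^-4 / 0.0500 = 0.0114 mol/L
Dilution factor = 500.0 / 5.04 = 99.21
[CH3COOH]_stock = 0.0114 × 99.21 = 1.13 mol/L

1.13 mol/L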